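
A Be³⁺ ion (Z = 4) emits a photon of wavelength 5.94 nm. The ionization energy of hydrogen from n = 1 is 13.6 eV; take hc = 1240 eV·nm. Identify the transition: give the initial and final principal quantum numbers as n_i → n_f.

n_i = 5, n_f = 1

The photon energy is ΔE = hc/λ = 1240 / 5.94 = 208.8 eV.
With Z = 4, ΔE = 217.6 × (1/n_f² − 1/n_i²), so 1/n_f² − 1/n_i² = 0.9593.
Trying n_f = 1 gives 1/n_i² = 0.04065, i.e. n_i ≈ 5; this pair matches.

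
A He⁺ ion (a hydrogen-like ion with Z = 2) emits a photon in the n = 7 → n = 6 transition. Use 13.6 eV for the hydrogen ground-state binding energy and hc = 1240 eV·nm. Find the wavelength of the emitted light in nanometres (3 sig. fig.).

For Z = 2 the level energies scale as Z², so the effective Rydberg energy is 13.6 × 4 = 54.40 eV.
ΔE = 54.40 × (1/6² − 1/7²) = 54.40 × 0.007370 = 0.4009 eV.
λ = hc/ΔE = 1240 / 0.4009 = 3090 nm.

3090 nm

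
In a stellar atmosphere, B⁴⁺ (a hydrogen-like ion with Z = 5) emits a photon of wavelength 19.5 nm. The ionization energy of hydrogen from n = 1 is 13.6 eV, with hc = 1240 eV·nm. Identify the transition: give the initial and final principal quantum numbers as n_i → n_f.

The photon energy is ΔE = hc/λ = 1240 / 19.5 = 63.59 eV.
With Z = 5, ΔE = 340.0 × (1/n_f² − 1/n_i²), so 1/n_f² − 1/n_i² = 0.1870.
Trying n_f = 2 gives 1/n_i² = 0.06297, i.e. n_i ≈ 4; this pair matches.

n_i = 4, n_f = 2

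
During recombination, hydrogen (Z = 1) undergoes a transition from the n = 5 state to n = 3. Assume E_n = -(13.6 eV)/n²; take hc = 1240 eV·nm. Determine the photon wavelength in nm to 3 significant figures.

ΔE = 13.60 × (1/3² − 1/5²) = 13.60 × 0.07111 = 0.9671 eV.
λ = hc/ΔE = 1240 / 0.9671 = 1280 nm.
This line belongs to the Paschen series.

1280 nm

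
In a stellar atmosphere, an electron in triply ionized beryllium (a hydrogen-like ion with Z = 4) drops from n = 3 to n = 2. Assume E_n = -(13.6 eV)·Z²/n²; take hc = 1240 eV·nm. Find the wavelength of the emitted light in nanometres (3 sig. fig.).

For Z = 4 the level energies scale as Z², so the effective Rydberg energy is 13.6 × 16 = 217.6 eV.
ΔE = 217.6 × (1/2² − 1/3²) = 217.6 × 0.1389 = 30.22 eV.
λ = hc/ΔE = 1240 / 30.22 = 41.0 nm.

41.0 nm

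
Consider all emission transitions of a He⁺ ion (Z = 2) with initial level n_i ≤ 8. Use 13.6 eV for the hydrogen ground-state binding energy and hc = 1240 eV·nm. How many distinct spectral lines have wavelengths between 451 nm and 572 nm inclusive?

Enumerate all n_i → n_f pairs with 1 ≤ n_f < n_i ≤ 8 and compute λ = 1240 / [13.6·4·(1/n_f² − 1/n_i²)].
Lines falling in [451, 572] nm: 4→3 (468.9 nm), 8→4 (486.3 nm), 7→4 (541.5 nm).

3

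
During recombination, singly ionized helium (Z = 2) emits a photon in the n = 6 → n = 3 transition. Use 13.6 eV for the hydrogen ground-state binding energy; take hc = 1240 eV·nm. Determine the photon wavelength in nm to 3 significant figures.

For Z = 2 the level energies scale as Z², so the effective Rydberg energy is 13.6 × 4 = 54.40 eV.
ΔE = 54.40 × (1/3² − 1/6²) = 54.40 × 0.08333 = 4.533 eV.
λ = hc/ΔE = 1240 / 4.533 = 274 nm.

274 nm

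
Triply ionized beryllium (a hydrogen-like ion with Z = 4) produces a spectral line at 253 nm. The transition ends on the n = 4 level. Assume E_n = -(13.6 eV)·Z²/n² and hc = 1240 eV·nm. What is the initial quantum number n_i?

n_i = 5

The photon energy is ΔE = hc/λ = 1240 / 253 = 4.901 eV.
With Z = 4, ΔE = 217.6 × (1/n_f² − 1/n_i²), so 1/n_f² − 1/n_i² = 0.02252.
With n_f = 4: 1/n_i² = 1/16 − 0.02252 = 0.03998, so n_i ≈ 5.00.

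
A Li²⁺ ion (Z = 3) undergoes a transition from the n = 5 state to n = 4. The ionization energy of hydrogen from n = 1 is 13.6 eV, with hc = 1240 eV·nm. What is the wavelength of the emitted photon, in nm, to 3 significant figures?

450 nm

For Z = 3 the level energies scale as Z², so the effective Rydberg energy is 13.6 × 9 = 122.4 eV.
ΔE = 122.4 × (1/4² − 1/5²) = 122.4 × 0.02250 = 2.754 eV.
λ = hc/ΔE = 1240 / 2.754 = 450 nm.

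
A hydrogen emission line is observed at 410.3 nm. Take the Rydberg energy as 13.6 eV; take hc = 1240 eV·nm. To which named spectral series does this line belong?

Balmer

ΔE = 1240/410.3 = 3.022 eV.
This matches 13.6 × (1/2² − 1/6²), so n_f = 2: the Balmer series.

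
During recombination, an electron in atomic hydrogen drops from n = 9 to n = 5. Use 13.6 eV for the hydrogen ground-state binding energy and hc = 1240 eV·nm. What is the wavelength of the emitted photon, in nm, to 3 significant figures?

3300 nm

ΔE = 13.60 × (1/5² − 1/9²) = 13.60 × 0.02765 = 0.3761 eV.
λ = hc/ΔE = 1240 / 0.3761 = 3300 nm.
This line belongs to the Pfund series.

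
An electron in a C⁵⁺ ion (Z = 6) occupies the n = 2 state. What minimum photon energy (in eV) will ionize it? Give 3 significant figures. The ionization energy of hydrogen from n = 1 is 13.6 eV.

E_n = −13.6 Z²/n² = −489.6/n² eV for Z = 6.
E_2 = −489.6/4 = −122 eV, so ionization (to E = 0) requires 122 eV.

122 eV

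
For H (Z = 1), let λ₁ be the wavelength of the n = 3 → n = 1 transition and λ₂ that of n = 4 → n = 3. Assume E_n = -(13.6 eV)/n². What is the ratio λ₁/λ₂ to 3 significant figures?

0.0547

λ ∝ 1/ΔE ∝ 1/(1/n_f² − 1/n_i²), and the Z² and hc factors cancel in the ratio.
λ₁/λ₂ = (1/3² − 1/4²)/(1/1² − 1/3²) = 0.04861/0.8889 = 0.0547.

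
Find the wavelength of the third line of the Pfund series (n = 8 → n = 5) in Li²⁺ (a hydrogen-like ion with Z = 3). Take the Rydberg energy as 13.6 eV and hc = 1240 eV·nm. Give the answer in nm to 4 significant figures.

The Pfund series terminates on n_f = 5; the third line has n_i = 5+3 = 8.
ΔE = 122.4 × (1/5² − 1/8²) = 2.984 eV.
λ = 1240 / 2.984 = 415.6 nm.

415.6 nm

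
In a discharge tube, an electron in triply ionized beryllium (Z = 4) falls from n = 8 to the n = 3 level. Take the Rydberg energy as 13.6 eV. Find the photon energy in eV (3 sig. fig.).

The Bohr energies scale as Z², so for Z = 4: E_n = −217.6/n² eV.
E_8 = −217.6/64 = −3.400 eV and E_3 = −217.6/9 = −24.18 eV.
The photon energy is |E_8 − E_3| = 20.8 eV.

20.8 eV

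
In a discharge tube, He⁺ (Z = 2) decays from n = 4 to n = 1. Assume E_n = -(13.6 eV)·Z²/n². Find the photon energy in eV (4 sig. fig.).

51.00 eV

The Bohr energies scale as Z², so for Z = 2: E_n = −54.40/n² eV.
E_4 = −54.40/16 = −3.400 eV and E_1 = −54.40/1 = −54.40 eV.
The photon energy is |E_4 − E_1| = 51.00 eV.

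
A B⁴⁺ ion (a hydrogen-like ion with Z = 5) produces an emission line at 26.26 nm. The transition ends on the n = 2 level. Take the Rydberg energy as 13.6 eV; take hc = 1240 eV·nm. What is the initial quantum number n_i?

n_i = 3

The photon energy is ΔE = hc/λ = 1240 / 26.26 = 47.22 eV.
With Z = 5, ΔE = 340.0 × (1/n_f² − 1/n_i²), so 1/n_f² − 1/n_i² = 0.1389.
With n_f = 2: 1/n_i² = 1/4 − 0.1389 = 0.1111, so n_i ≈ 3.00.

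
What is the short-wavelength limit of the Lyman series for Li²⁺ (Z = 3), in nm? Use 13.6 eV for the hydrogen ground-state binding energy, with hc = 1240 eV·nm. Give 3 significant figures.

The Lyman series has lower level n_f = 1; the series limit corresponds to n_i → ∞.
ΔE_max = 13.6 × 9 / 1² = 122.4 eV.
λ_min = 1240 / 122.4 = 10.1 nm.

10.1 nm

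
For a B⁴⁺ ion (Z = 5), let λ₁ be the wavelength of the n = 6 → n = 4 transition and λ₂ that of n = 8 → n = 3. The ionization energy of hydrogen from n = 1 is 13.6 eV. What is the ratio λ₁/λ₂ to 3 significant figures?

2.75

λ ∝ 1/ΔE ∝ 1/(1/n_f² − 1/n_i²), and the Z² and hc factors cancel in the ratio.
λ₁/λ₂ = (1/3² − 1/8²)/(1/4² − 1/6²) = 0.09549/0.03472 = 2.75.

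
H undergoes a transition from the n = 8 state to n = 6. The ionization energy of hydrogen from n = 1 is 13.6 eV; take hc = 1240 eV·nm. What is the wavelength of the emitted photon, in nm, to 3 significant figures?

7500 nm

ΔE = 13.60 × (1/6² − 1/8²) = 13.60 × 0.01215 = 0.1653 eV.
λ = hc/ΔE = 1240 / 0.1653 = 7500 nm.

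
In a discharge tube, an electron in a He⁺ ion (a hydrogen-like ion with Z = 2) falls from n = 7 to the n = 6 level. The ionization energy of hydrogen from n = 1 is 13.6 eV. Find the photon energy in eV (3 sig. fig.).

The Bohr energies scale as Z², so for Z = 2: E_n = −54.40/n² eV.
E_7 = −54.40/49 = −1.110 eV and E_6 = −54.40/36 = −1.511 eV.
The photon energy is |E_7 − E_6| = 0.401 eV.

0.401 eV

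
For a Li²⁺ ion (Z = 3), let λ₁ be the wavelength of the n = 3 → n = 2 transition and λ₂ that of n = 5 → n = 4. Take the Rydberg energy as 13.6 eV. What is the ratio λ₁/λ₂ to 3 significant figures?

λ ∝ 1/ΔE ∝ 1/(1/n_f² − 1/n_i²), and the Z² and hc factors cancel in the ratio.
λ₁/λ₂ = (1/4² − 1/5²)/(1/2² − 1/3²) = 0.02250/0.1389 = 0.162.

0.162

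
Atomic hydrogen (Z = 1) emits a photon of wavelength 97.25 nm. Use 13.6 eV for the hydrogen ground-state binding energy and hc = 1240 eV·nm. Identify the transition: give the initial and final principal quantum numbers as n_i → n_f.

The photon energy is ΔE = hc/λ = 1240 / 97.25 = 12.75 eV.
With Z = 1, ΔE = 13.60 × (1/n_f² − 1/n_i²), so 1/n_f² − 1/n_i² = 0.9375.
Trying n_f = 1 gives 1/n_i² = 0.06245, i.e. n_i ≈ 4; this pair matches.

n_i = 4, n_f = 1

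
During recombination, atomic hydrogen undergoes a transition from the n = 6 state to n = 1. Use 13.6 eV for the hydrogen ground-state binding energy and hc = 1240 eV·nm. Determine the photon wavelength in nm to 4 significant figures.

ΔE = 13.60 × (1/1² − 1/6²) = 13.60 × 0.9722 = 13.22 eV.
λ = hc/ΔE = 1240 / 13.22 = 93.78 nm.

93.78 nm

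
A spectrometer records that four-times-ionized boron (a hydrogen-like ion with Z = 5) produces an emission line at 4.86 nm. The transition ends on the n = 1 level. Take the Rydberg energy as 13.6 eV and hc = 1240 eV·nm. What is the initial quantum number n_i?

n_i = 2

The photon energy is ΔE = hc/λ = 1240 / 4.86 = 255.1 eV.
With Z = 5, ΔE = 340.0 × (1/n_f² − 1/n_i²), so 1/n_f² − 1/n_i² = 0.7504.
With n_f = 1: 1/n_i² = 1/1 − 0.7504 = 0.2496, so n_i ≈ 2.00.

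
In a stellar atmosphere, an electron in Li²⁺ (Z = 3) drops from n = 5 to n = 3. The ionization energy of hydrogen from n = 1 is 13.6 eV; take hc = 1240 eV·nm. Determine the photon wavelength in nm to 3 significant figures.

142 nm

For Z = 3 the level energies scale as Z², so the effective Rydberg energy is 13.6 × 9 = 122.4 eV.
ΔE = 122.4 × (1/3² − 1/5²) = 122.4 × 0.07111 = 8.704 eV.
λ = hc/ΔE = 1240 / 8.704 = 142 nm.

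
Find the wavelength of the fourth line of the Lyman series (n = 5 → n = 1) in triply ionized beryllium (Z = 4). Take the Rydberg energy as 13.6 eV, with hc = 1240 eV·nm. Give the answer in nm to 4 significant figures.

The Lyman series terminates on n_f = 1; the fourth line has n_i = 1+4 = 5.
ΔE = 217.6 × (1/1² − 1/5²) = 208.9 eV.
λ = 1240 / 208.9 = 5.936 nm.

5.936 nm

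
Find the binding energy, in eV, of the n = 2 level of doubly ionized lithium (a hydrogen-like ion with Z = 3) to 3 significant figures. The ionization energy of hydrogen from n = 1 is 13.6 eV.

E_n = −13.6 Z²/n² = −122.4/n² eV for Z = 3.
E_2 = −122.4/4 = −30.6 eV, so ionization (to E = 0) requires 30.6 eV.

30.6 eV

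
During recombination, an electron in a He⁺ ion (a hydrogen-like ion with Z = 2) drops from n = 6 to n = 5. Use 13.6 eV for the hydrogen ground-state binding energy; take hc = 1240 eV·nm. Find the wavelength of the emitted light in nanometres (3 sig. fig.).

1860 nm

For Z = 2 the level energies scale as Z², so the effective Rydberg energy is 13.6 × 4 = 54.40 eV.
ΔE = 54.40 × (1/5² − 1/6²) = 54.40 × 0.01222 = 0.6649 eV.
λ = hc/ΔE = 1240 / 0.6649 = 1860 nm.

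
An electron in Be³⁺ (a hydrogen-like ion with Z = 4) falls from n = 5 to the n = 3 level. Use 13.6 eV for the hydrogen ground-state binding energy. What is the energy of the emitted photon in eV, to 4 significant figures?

15.47 eV

The Bohr energies scale as Z², so for Z = 4: E_n = −217.6/n² eV.
E_5 = −217.6/25 = −8.704 eV and E_3 = −217.6/9 = −24.18 eV.
The photon energy is |E_5 − E_3| = 15.47 eV.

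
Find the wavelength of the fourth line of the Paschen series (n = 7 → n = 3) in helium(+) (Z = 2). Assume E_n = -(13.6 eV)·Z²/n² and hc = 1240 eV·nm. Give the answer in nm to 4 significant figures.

The Paschen series terminates on n_f = 3; the fourth line has n_i = 3+4 = 7.
ΔE = 54.40 × (1/3² − 1/7²) = 4.934 eV.
λ = 1240 / 4.934 = 251.3 nm.

251.3 nm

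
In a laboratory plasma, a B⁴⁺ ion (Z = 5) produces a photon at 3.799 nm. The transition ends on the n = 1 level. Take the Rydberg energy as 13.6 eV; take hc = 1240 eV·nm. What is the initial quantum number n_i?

n_i = 5

The photon energy is ΔE = hc/λ = 1240 / 3.799 = 326.4 eV.
With Z = 5, ΔE = 340.0 × (1/n_f² − 1/n_i²), so 1/n_f² − 1/n_i² = 0.9600.
With n_f = 1: 1/n_i² = 1/1 − 0.9600 = 0.04000, so n_i ≈ 5.00.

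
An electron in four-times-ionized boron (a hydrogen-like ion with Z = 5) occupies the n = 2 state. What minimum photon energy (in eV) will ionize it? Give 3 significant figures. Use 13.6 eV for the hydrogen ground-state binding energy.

E_n = −13.6 Z²/n² = −340.0/n² eV for Z = 5.
E_2 = −340.0/4 = −85.0 eV, so ionization (to E = 0) requires 85.0 eV.

85.0 eV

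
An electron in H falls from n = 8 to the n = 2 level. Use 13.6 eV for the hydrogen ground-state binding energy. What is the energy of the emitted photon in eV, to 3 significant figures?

3.19 eV

E_8 = −13.60/64 = −0.2125 eV and E_2 = −13.60/4 = −3.400 eV.
The photon energy is |E_8 − E_2| = 3.19 eV.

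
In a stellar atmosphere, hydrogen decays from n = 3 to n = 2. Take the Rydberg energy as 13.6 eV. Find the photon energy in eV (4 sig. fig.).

E_3 = −13.60/9 = −1.511 eV and E_2 = −13.60/4 = −3.400 eV.
The photon energy is |E_3 − E_2| = 1.889 eV.

1.889 eV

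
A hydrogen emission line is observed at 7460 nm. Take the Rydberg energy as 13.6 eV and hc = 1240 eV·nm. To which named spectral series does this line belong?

ΔE = 1240/7460 = 0.1662 eV.
This matches 13.6 × (1/5² − 1/6²), so n_f = 5: the Pfund series.

Pfund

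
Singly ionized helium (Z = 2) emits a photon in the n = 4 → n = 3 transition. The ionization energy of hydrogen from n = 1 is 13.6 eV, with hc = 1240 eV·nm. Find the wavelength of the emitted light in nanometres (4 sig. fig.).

For Z = 2 the level energies scale as Z², so the effective Rydberg energy is 13.6 × 4 = 54.40 eV.
ΔE = 54.40 × (1/3² − 1/4²) = 54.40 × 0.04861 = 2.644 eV.
λ = hc/ΔE = 1240 / 2.644 = 468.9 nm.

468.9 nm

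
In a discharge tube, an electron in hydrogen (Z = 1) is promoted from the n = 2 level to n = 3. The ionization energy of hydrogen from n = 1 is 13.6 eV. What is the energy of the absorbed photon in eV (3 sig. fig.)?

E_3 = −13.60/9 = −1.511 eV and E_2 = −13.60/4 = −3.400 eV.
The photon energy is |E_3 − E_2| = 1.89 eV.

1.89 eV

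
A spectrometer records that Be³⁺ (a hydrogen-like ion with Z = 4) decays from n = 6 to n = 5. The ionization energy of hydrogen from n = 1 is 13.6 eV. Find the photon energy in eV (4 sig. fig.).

The Bohr energies scale as Z², so for Z = 4: E_n = −217.6/n² eV.
E_6 = −217.6/36 = −6.044 eV and E_5 = −217.6/25 = −8.704 eV.
The photon energy is |E_6 − E_5| = 2.660 eV.

2.660 eV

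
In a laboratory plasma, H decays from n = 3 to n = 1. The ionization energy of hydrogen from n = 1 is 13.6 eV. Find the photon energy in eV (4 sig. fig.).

E_3 = −13.60/9 = −1.511 eV and E_1 = −13.60/1 = −13.60 eV.
The photon energy is |E_3 − E_1| = 12.09 eV.

12.09 eV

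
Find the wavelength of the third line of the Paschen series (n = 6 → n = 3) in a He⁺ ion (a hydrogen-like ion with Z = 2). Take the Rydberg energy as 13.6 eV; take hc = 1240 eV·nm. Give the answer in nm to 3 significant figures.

274 nm

The Paschen series terminates on n_f = 3; the third line has n_i = 3+3 = 6.
ΔE = 54.40 × (1/3² − 1/6²) = 4.533 eV.
λ = 1240 / 4.533 = 274 nm.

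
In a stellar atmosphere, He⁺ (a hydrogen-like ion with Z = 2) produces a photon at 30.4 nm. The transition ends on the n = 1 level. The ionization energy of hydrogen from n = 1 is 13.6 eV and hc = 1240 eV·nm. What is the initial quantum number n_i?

n_i = 2

The photon energy is ΔE = hc/λ = 1240 / 30.4 = 40.79 eV.
With Z = 2, ΔE = 54.40 × (1/n_f² − 1/n_i²), so 1/n_f² − 1/n_i² = 0.7498.
With n_f = 1: 1/n_i² = 1/1 − 0.7498 = 0.2502, so n_i ≈ 2.00.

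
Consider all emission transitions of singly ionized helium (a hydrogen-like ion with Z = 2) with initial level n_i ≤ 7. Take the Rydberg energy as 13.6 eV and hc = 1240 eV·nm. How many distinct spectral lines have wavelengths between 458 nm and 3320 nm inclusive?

7

Enumerate all n_i → n_f pairs with 1 ≤ n_f < n_i ≤ 7 and compute λ = 1240 / [13.6·4·(1/n_f² − 1/n_i²)].
Lines falling in [458, 3320] nm: 4→3 (468.9 nm), 7→4 (541.5 nm), 6→4 (656.5 nm), 5→4 (1013 nm), 7→5 (1163 nm), 6→5 (1865 nm), 7→6 (3093 nm).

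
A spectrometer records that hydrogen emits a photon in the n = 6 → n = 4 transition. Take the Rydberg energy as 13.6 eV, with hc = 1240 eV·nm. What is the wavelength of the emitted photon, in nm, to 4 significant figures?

2626 nm

ΔE = 13.60 × (1/4² − 1/6²) = 13.60 × 0.03472 = 0.4722 eV.
λ = hc/ΔE = 1240 / 0.4722 = 2626 nm.
This line belongs to the Brackett series.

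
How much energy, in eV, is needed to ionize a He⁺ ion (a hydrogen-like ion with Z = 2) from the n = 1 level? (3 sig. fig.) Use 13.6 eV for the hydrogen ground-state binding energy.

54.4 eV

E_n = −13.6 Z²/n² = −54.40/n² eV for Z = 2.
E_1 = −54.40/1 = −54.4 eV, so ionization (to E = 0) requires 54.4 eV.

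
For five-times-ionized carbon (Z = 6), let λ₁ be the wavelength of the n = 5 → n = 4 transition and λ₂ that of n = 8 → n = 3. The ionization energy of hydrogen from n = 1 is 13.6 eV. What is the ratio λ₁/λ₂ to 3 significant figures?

4.24

λ ∝ 1/ΔE ∝ 1/(1/n_f² − 1/n_i²), and the Z² and hc factors cancel in the ratio.
λ₁/λ₂ = (1/3² − 1/8²)/(1/4² − 1/5²) = 0.09549/0.02250 = 4.24.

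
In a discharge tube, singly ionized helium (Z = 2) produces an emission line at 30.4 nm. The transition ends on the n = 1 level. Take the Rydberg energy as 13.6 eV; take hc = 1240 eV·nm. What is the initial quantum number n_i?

n_i = 2

The photon energy is ΔE = hc/λ = 1240 / 30.4 = 40.79 eV.
With Z = 2, ΔE = 54.40 × (1/n_f² − 1/n_i²), so 1/n_f² − 1/n_i² = 0.7498.
With n_f = 1: 1/n_i² = 1/1 − 0.7498 = 0.2502, so n_i ≈ 2.00.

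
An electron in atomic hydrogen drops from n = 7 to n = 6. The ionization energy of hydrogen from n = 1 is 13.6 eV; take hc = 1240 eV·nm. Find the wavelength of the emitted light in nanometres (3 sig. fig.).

12400 nm

ΔE = 13.60 × (1/6² − 1/7²) = 13.60 × 0.007370 = 0.1002 eV.
λ = hc/ΔE = 1240 / 0.1002 = 12400 nm.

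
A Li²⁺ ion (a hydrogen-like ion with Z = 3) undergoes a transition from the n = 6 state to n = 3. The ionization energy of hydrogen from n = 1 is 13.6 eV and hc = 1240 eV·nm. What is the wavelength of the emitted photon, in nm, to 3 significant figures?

For Z = 3 the level energies scale as Z², so the effective Rydberg energy is 13.6 × 9 = 122.4 eV.
ΔE = 122.4 × (1/3² − 1/6²) = 122.4 × 0.08333 = 10.20 eV.
λ = hc/ΔE = 1240 / 10.20 = 122 nm.

122 nm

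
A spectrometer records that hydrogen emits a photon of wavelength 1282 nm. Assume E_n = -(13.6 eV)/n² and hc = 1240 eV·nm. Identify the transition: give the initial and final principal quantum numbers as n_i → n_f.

n_i = 5, n_f = 3

The photon energy is ΔE = hc/λ = 1240 / 1282 = 0.9672 eV.
With Z = 1, ΔE = 13.60 × (1/n_f² − 1/n_i²), so 1/n_f² − 1/n_i² = 0.07112.
Trying n_f = 3 gives 1/n_i² = 0.03999, i.e. n_i ≈ 5; this pair matches.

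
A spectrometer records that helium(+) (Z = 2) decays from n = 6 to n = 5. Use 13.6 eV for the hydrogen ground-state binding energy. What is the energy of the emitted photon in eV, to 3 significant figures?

0.665 eV

The Bohr energies scale as Z², so for Z = 2: E_n = −54.40/n² eV.
E_6 = −54.40/36 = −1.511 eV and E_5 = −54.40/25 = −2.176 eV.
The photon energy is |E_6 − E_5| = 0.665 eV.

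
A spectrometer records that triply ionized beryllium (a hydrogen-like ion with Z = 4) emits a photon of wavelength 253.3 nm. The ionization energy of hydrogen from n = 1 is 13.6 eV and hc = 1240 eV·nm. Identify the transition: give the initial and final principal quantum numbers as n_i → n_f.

The photon energy is ΔE = hc/λ = 1240 / 253.3 = 4.895 eV.
With Z = 4, ΔE = 217.6 × (1/n_f² − 1/n_i²), so 1/n_f² − 1/n_i² = 0.02250.
Trying n_f = 4 gives 1/n_i² = 0.04000, i.e. n_i ≈ 5; this pair matches.

n_i = 5, n_f = 4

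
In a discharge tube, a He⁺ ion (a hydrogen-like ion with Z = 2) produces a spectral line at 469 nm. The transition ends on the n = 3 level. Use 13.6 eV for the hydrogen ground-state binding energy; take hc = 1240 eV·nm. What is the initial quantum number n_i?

n_i = 4

The photon energy is ΔE = hc/λ = 1240 / 469 = 2.644 eV.
With Z = 2, ΔE = 54.40 × (1/n_f² − 1/n_i²), so 1/n_f² − 1/n_i² = 0.04860.
With n_f = 3: 1/n_i² = 1/9 − 0.04860 = 0.06251, so n_i ≈ 4.00.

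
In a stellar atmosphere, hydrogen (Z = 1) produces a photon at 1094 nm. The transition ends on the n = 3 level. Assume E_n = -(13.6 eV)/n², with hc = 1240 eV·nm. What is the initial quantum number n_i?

The photon energy is ΔE = hc/λ = 1240 / 1094 = 1.133 eV.
With Z = 1, ΔE = 13.60 × (1/n_f² − 1/n_i²), so 1/n_f² − 1/n_i² = 0.08334.
With n_f = 3: 1/n_i² = 1/9 − 0.08334 = 0.02777, so n_i ≈ 6.00.

n_i = 6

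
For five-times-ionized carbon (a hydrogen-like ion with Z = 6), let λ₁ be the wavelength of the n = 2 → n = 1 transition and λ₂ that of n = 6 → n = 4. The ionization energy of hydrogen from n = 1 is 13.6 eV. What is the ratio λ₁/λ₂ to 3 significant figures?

0.0463

λ ∝ 1/ΔE ∝ 1/(1/n_f² − 1/n_i²), and the Z² and hc factors cancel in the ratio.
λ₁/λ₂ = (1/4² − 1/6²)/(1/1² − 1/2²) = 0.03472/0.7500 = 0.0463.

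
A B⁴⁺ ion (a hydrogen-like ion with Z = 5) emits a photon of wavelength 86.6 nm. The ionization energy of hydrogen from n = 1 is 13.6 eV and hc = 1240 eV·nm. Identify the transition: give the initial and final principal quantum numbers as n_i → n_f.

n_i = 7, n_f = 4

The photon energy is ΔE = hc/λ = 1240 / 86.6 = 14.32 eV.
With Z = 5, ΔE = 340.0 × (1/n_f² − 1/n_i²), so 1/n_f² − 1/n_i² = 0.04211.
Trying n_f = 4 gives 1/n_i² = 0.02039, i.e. n_i ≈ 7; this pair matches.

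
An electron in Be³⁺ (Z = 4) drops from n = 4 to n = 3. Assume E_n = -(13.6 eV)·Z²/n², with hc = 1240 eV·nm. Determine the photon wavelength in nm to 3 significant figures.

117 nm

For Z = 4 the level energies scale as Z², so the effective Rydberg energy is 13.6 × 16 = 217.6 eV.
ΔE = 217.6 × (1/3² − 1/4²) = 217.6 × 0.04861 = 10.58 eV.
λ = hc/ΔE = 1240 / 10.58 = 117 nm.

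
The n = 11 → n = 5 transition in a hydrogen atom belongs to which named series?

The series is set by the lower level: n_f = 5 is the Pfund series.

Pfund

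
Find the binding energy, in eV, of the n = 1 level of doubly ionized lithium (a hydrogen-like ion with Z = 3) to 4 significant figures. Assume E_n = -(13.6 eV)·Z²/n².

E_n = −13.6 Z²/n² = −122.4/n² eV for Z = 3.
E_1 = −122.4/1 = −122.4 eV, so ionization (to E = 0) requires 122.4 eV.

122.4 eV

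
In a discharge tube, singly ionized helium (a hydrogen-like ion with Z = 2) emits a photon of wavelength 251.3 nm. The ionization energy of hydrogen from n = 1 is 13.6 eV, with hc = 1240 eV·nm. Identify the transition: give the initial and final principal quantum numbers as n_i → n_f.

n_i = 7, n_f = 3

The photon energy is ΔE = hc/λ = 1240 / 251.3 = 4.934 eV.
With Z = 2, ΔE = 54.40 × (1/n_f² − 1/n_i²), so 1/n_f² − 1/n_i² = 0.09070.
Trying n_f = 3 gives 1/n_i² = 0.02041, i.e. n_i ≈ 7; this pair matches.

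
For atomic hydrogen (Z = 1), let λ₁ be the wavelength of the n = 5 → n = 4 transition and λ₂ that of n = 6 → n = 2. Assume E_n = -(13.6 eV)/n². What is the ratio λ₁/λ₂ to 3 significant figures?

λ ∝ 1/ΔE ∝ 1/(1/n_f² − 1/n_i²), and the Z² and hc factors cancel in the ratio.
λ₁/λ₂ = (1/2² − 1/6²)/(1/4² − 1/5²) = 0.2222/0.02250 = 9.88.

9.88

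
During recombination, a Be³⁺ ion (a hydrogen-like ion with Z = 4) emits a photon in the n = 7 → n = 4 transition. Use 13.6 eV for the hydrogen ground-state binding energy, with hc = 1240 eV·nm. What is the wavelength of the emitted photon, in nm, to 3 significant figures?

135 nm

For Z = 4 the level energies scale as Z², so the effective Rydberg energy is 13.6 × 16 = 217.6 eV.
ΔE = 217.6 × (1/4² − 1/7²) = 217.6 × 0.04209 = 9.159 eV.
λ = hc/ΔE = 1240 / 9.159 = 135 nm.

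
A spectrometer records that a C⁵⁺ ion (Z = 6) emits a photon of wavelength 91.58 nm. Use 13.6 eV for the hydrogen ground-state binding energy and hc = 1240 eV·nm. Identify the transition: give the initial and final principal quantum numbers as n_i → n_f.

The photon energy is ΔE = hc/λ = 1240 / 91.58 = 13.54 eV.
With Z = 6, ΔE = 489.6 × (1/n_f² − 1/n_i²), so 1/n_f² − 1/n_i² = 0.02766.
Trying n_f = 5 gives 1/n_i² = 0.01234, i.e. n_i ≈ 9; this pair matches.

n_i = 9, n_f = 5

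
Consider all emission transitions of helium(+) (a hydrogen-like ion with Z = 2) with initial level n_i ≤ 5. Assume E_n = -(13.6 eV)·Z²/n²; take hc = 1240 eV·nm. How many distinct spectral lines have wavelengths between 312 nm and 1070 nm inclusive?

3

Enumerate all n_i → n_f pairs with 1 ≤ n_f < n_i ≤ 5 and compute λ = 1240 / [13.6·4·(1/n_f² − 1/n_i²)].
Lines falling in [312, 1070] nm: 5→3 (320.5 nm), 4→3 (468.9 nm), 5→4 (1013 nm).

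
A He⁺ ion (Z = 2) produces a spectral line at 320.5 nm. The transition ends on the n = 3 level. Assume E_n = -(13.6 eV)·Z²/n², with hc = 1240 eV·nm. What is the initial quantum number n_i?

The photon energy is ΔE = hc/λ = 1240 / 320.5 = 3.869 eV.
With Z = 2, ΔE = 54.40 × (1/n_f² − 1/n_i²), so 1/n_f² − 1/n_i² = 0.07112.
With n_f = 3: 1/n_i² = 1/9 − 0.07112 = 0.03999, so n_i ≈ 5.00.

n_i = 5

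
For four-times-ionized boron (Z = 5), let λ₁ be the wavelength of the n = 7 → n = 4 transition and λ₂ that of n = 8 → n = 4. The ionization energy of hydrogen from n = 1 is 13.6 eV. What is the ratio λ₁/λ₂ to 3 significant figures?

λ ∝ 1/ΔE ∝ 1/(1/n_f² − 1/n_i²), and the Z² and hc factors cancel in the ratio.
λ₁/λ₂ = (1/4² − 1/8²)/(1/4² − 1/7²) = 0.04688/0.04209 = 1.11.

1.11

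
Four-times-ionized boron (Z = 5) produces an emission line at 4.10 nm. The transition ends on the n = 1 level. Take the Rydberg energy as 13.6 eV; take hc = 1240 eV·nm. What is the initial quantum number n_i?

The photon energy is ΔE = hc/λ = 1240 / 4.10 = 302.4 eV.
With Z = 5, ΔE = 340.0 × (1/n_f² − 1/n_i²), so 1/n_f² − 1/n_i² = 0.8895.
With n_f = 1: 1/n_i² = 1/1 − 0.8895 = 0.1105, so n_i ≈ 3.01.

n_i = 3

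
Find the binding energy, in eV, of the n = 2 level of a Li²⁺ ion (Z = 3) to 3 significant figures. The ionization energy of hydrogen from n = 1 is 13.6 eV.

30.6 eV

E_n = −13.6 Z²/n² = −122.4/n² eV for Z = 3.
E_2 = −122.4/4 = −30.6 eV, so ionization (to E = 0) requires 30.6 eV.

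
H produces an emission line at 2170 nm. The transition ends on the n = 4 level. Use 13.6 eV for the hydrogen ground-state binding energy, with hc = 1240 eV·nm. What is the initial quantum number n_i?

The photon energy is ΔE = hc/λ = 1240 / 2170 = 0.5714 eV.
With Z = 1, ΔE = 13.60 × (1/n_f² − 1/n_i²), so 1/n_f² − 1/n_i² = 0.04202.
With n_f = 4: 1/n_i² = 1/16 − 0.04202 = 0.02048, so n_i ≈ 6.99.

n_i = 7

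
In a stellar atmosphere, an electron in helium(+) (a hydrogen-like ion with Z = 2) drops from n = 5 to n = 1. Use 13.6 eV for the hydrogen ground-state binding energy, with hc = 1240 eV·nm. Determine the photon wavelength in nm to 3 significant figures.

23.7 nm

For Z = 2 the level energies scale as Z², so the effective Rydberg energy is 13.6 × 4 = 54.40 eV.
ΔE = 54.40 × (1/1² − 1/5²) = 54.40 × 0.9600 = 52.22 eV.
λ = hc/ΔE = 1240 / 52.22 = 23.7 nm.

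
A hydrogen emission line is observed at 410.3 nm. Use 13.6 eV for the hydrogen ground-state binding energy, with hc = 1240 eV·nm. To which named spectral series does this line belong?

Balmer

ΔE = 1240/410.3 = 3.022 eV.
This matches 13.6 × (1/2² − 1/6²), so n_f = 2: the Balmer series.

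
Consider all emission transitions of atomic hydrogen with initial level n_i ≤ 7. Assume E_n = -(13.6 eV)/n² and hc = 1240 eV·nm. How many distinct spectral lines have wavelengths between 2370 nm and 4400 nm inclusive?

2

Enumerate all n_i → n_f pairs with 1 ≤ n_f < n_i ≤ 7 and compute λ = 1240 / [13.6·1·(1/n_f² − 1/n_i²)].
Lines falling in [2370, 4400] nm: 6→4 (2626 nm), 5→4 (4052 nm).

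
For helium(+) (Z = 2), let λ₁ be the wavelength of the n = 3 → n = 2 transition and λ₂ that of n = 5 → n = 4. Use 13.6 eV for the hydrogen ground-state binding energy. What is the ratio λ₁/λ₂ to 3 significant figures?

0.162

λ ∝ 1/ΔE ∝ 1/(1/n_f² − 1/n_i²), and the Z² and hc factors cancel in the ratio.
λ₁/λ₂ = (1/4² − 1/5²)/(1/2² − 1/3²) = 0.02250/0.1389 = 0.162.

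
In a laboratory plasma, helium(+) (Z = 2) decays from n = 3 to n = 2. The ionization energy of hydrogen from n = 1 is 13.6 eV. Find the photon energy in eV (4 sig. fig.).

The Bohr energies scale as Z², so for Z = 2: E_n = −54.40/n² eV.
E_3 = −54.40/9 = −6.044 eV and E_2 = −54.40/4 = −13.60 eV.
The photon energy is |E_3 − E_2| = 7.556 eV.

7.556 eV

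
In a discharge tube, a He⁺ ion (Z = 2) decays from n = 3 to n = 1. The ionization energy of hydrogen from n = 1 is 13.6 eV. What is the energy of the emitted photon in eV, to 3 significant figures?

The Bohr energies scale as Z², so for Z = 2: E_n = −54.40/n² eV.
E_3 = −54.40/9 = −6.044 eV and E_1 = −54.40/1 = −54.40 eV.
The photon energy is |E_3 − E_1| = 48.4 eV.

48.4 eV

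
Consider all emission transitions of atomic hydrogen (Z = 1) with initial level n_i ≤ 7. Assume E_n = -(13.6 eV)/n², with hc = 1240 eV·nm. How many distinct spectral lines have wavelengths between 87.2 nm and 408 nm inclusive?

7

Enumerate all n_i → n_f pairs with 1 ≤ n_f < n_i ≤ 7 and compute λ = 1240 / [13.6·1·(1/n_f² − 1/n_i²)].
Lines falling in [87.2, 408] nm: 7→1 (93.08 nm), 6→1 (93.78 nm), 5→1 (94.98 nm), 4→1 (97.25 nm), 3→1 (102.6 nm), 2→1 (121.6 nm), 7→2 (397.1 nm).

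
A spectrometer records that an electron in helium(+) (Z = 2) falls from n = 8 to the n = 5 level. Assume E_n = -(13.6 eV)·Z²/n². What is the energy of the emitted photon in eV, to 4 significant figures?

The Bohr energies scale as Z², so for Z = 2: E_n = −54.40/n² eV.
E_8 = −54.40/64 = −0.8500 eV and E_5 = −54.40/25 = −2.176 eV.
The photon energy is |E_8 − E_5| = 1.326 eV.

1.326 eV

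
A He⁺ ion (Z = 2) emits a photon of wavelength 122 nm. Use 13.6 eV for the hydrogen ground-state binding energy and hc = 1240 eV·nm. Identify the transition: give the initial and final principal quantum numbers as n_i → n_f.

The photon energy is ΔE = hc/λ = 1240 / 122 = 10.16 eV.
With Z = 2, ΔE = 54.40 × (1/n_f² − 1/n_i²), so 1/n_f² − 1/n_i² = 0.1868.
Trying n_f = 2 gives 1/n_i² = 0.06316, i.e. n_i ≈ 4; this pair matches.

n_i = 4, n_f = 2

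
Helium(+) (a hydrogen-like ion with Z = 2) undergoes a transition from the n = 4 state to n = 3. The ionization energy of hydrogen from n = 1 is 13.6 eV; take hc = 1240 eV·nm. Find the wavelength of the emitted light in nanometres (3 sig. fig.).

469 nm

For Z = 2 the level energies scale as Z², so the effective Rydberg energy is 13.6 × 4 = 54.40 eV.
ΔE = 54.40 × (1/3² − 1/4²) = 54.40 × 0.04861 = 2.644 eV.
λ = hc/ΔE = 1240 / 2.644 = 469 nm.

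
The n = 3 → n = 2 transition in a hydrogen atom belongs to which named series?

Balmer

The series is set by the lower level: n_f = 2 is the Balmer series.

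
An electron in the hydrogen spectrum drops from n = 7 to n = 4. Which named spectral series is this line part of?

The series is set by the lower level: n_f = 4 is the Brackett series.

Brackett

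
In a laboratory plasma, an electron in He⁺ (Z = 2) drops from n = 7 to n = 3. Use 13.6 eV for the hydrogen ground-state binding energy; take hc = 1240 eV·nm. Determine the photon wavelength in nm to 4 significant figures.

For Z = 2 the level energies scale as Z², so the effective Rydberg energy is 13.6 × 4 = 54.40 eV.
ΔE = 54.40 × (1/3² − 1/7²) = 54.40 × 0.09070 = 4.934 eV.
λ = hc/ΔE = 1240 / 4.934 = 251.3 nm.

251.3 nm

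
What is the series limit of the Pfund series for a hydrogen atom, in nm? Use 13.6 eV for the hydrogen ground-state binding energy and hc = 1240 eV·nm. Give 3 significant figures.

The Pfund series has lower level n_f = 5; the series limit corresponds to n_i → ∞.
ΔE_max = 13.6 × 1 / 5² = 0.5440 eV.
λ_min = 1240 / 0.5440 = 2280 nm.

2280 nm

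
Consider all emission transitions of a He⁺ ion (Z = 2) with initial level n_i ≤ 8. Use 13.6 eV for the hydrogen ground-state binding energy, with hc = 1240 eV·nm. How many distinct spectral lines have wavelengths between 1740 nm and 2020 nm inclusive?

2

Enumerate all n_i → n_f pairs with 1 ≤ n_f < n_i ≤ 8 and compute λ = 1240 / [13.6·4·(1/n_f² − 1/n_i²)].
Lines falling in [1740, 2020] nm: 6→5 (1865 nm), 8→6 (1876 nm).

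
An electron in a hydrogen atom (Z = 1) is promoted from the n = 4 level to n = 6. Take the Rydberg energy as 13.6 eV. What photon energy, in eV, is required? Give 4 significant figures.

E_6 = −13.60/36 = −0.3778 eV and E_4 = −13.60/16 = −0.8500 eV.
The photon energy is |E_6 − E_4| = 0.4722 eV.

0.4722 eV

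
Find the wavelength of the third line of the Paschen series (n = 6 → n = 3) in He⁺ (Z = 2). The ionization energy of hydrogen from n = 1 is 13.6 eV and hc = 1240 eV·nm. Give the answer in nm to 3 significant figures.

274 nm

The Paschen series terminates on n_f = 3; the third line has n_i = 3+3 = 6.
ΔE = 54.40 × (1/3² − 1/6²) = 4.533 eV.
λ = 1240 / 4.533 = 274 nm.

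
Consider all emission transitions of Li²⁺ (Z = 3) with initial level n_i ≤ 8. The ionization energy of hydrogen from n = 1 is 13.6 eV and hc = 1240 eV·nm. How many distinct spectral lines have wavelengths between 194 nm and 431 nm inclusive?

5

Enumerate all n_i → n_f pairs with 1 ≤ n_f < n_i ≤ 8 and compute λ = 1240 / [13.6·9·(1/n_f² − 1/n_i²)].
Lines falling in [194, 431] nm: 4→3 (208.4 nm), 8→4 (216.1 nm), 7→4 (240.7 nm), 6→4 (291.8 nm), 8→5 (415.6 nm).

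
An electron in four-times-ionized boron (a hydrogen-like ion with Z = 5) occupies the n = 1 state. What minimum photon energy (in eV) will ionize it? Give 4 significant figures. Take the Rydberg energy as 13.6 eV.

E_n = −13.6 Z²/n² = −340.0/n² eV for Z = 5.
E_1 = −340.0/1 = −340.0 eV, so ionization (to E = 0) requires 340.0 eV.

340.0 eV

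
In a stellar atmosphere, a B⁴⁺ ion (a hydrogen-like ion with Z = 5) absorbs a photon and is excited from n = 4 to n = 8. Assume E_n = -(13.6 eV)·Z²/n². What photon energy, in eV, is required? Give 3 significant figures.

The Bohr energies scale as Z², so for Z = 5: E_n = −340.0/n² eV.
E_8 = −340.0/64 = −5.313 eV and E_4 = −340.0/16 = −21.25 eV.
The photon energy is |E_8 − E_4| = 15.9 eV.

15.9 eV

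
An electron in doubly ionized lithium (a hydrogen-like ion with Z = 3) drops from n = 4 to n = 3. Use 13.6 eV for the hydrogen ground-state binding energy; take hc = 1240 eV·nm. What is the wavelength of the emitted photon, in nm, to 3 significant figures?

For Z = 3 the level energies scale as Z², so the effective Rydberg energy is 13.6 × 9 = 122.4 eV.
ΔE = 122.4 × (1/3² − 1/4²) = 122.4 × 0.04861 = 5.950 eV.
λ = hc/ΔE = 1240 / 5.950 = 208 nm.

208 nm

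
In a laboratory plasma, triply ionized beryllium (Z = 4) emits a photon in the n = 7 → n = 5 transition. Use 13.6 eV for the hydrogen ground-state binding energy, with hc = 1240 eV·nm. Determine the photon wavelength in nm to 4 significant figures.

For Z = 4 the level energies scale as Z², so the effective Rydberg energy is 13.6 × 16 = 217.6 eV.
ΔE = 217.6 × (1/5² − 1/7²) = 217.6 × 0.01959 = 4.263 eV.
λ = hc/ΔE = 1240 / 4.263 = 290.9 nm.

290.9 nm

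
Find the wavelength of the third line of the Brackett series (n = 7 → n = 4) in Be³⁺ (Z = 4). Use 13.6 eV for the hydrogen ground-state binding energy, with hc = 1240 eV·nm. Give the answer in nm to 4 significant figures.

135.4 nm

The Brackett series terminates on n_f = 4; the third line has n_i = 4+3 = 7.
ΔE = 217.6 × (1/4² − 1/7²) = 9.159 eV.
λ = 1240 / 9.159 = 135.4 nm.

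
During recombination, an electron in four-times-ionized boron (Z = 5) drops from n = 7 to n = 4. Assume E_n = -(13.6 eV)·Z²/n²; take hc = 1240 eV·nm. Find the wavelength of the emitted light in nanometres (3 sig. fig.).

For Z = 5 the level energies scale as Z², so the effective Rydberg energy is 13.6 × 25 = 340.0 eV.
ΔE = 340.0 × (1/4² − 1/7²) = 340.0 × 0.04209 = 14.31 eV.
λ = hc/ΔE = 1240 / 14.31 = 86.6 nm.

86.6 nm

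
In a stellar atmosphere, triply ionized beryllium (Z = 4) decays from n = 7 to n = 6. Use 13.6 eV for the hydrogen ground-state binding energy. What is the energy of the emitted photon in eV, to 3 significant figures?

1.60 eV

The Bohr energies scale as Z², so for Z = 4: E_n = −217.6/n² eV.
E_7 = −217.6/49 = −4.441 eV and E_6 = −217.6/36 = −6.044 eV.
The photon energy is |E_7 − E_6| = 1.60 eV.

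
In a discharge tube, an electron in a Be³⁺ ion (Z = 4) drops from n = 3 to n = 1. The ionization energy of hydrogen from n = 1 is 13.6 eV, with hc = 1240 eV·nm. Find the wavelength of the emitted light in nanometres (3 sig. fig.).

6.41 nm

For Z = 4 the level energies scale as Z², so the effective Rydberg energy is 13.6 × 16 = 217.6 eV.
ΔE = 217.6 × (1/1² − 1/3²) = 217.6 × 0.8889 = 193.4 eV.
λ = hc/ΔE = 1240 / 193.4 = 6.41 nm.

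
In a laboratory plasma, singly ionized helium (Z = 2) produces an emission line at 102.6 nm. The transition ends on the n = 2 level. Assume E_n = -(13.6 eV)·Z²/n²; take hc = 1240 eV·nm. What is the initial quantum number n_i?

The photon energy is ΔE = hc/λ = 1240 / 102.6 = 12.09 eV.
With Z = 2, ΔE = 54.40 × (1/n_f² − 1/n_i²), so 1/n_f² − 1/n_i² = 0.2222.
With n_f = 2: 1/n_i² = 1/4 − 0.2222 = 0.02784, so n_i ≈ 5.99.

n_i = 6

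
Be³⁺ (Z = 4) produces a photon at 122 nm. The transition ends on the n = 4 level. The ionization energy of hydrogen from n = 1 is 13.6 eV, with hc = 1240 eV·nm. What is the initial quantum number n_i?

The photon energy is ΔE = hc/λ = 1240 / 122 = 10.16 eV.
With Z = 4, ΔE = 217.6 × (1/n_f² − 1/n_i²), so 1/n_f² − 1/n_i² = 0.04671.
With n_f = 4: 1/n_i² = 1/16 − 0.04671 = 0.01579, so n_i ≈ 7.96.

n_i = 8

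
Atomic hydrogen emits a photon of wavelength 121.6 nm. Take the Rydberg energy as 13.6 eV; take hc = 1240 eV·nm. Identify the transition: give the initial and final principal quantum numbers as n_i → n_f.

The photon energy is ΔE = hc/λ = 1240 / 121.6 = 10.20 eV.
With Z = 1, ΔE = 13.60 × (1/n_f² − 1/n_i²), so 1/n_f² − 1/n_i² = 0.7498.
Trying n_f = 1 gives 1/n_i² = 0.2502, i.e. n_i ≈ 2; this pair matches.

n_i = 2, n_f = 1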